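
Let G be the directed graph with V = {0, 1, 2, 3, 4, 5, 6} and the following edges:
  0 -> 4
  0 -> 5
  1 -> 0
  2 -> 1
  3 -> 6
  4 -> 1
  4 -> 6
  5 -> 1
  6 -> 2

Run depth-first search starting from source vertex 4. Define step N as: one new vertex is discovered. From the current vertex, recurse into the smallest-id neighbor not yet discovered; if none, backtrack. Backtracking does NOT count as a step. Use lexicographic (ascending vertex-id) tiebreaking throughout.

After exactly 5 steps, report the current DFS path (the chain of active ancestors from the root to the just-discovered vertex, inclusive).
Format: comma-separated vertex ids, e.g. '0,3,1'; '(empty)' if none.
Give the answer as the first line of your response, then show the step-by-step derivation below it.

4,6

step 1: discover 4; path=4; order=4
step 2: discover 1; path=4>1; order=4,1
step 3: discover 0; path=4>1>0; order=4,1,0
step 4: discover 5; path=4>1>0>5; order=4,1,0,5
step 5: discover 6; path=4>6; order=4,1,0,5,6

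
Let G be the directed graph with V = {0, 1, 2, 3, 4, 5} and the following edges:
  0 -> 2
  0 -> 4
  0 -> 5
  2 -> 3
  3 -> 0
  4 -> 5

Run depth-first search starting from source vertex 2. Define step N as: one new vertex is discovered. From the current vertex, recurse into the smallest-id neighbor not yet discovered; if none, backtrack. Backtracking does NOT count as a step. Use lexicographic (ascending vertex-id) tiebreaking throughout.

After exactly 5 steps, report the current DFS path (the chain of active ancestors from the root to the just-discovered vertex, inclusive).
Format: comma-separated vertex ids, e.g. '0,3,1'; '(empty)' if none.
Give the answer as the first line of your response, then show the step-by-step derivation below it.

2,3,0,4,5

step 1: discover 2; path=2; order=2
step 2: discover 3; path=2>3; order=2,3
step 3: discover 0; path=2>3>0; order=2,3,0
step 4: discover 4; path=2>3>0>4; order=2,3,0,4
step 5: discover 5; path=2>3>0>4>5; order=2,3,0,4,5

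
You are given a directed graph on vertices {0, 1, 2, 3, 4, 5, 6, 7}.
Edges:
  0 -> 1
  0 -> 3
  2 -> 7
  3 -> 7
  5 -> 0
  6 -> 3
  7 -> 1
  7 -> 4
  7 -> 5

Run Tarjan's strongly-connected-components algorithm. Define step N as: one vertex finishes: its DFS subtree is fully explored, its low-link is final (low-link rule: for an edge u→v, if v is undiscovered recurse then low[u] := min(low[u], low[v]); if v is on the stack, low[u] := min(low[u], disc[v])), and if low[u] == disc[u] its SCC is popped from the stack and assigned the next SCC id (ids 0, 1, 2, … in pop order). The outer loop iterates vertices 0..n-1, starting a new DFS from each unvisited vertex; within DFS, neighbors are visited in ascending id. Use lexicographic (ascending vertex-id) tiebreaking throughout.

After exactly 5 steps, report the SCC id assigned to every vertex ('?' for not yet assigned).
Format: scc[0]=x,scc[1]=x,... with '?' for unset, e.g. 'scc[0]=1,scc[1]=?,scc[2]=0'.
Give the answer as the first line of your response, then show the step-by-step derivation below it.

scc[0]=?,scc[1]=0,scc[2]=?,scc[3]=?,scc[4]=1,scc[5]=?,scc[6]=?,scc[7]=?

step 1: low=(low[0]=0,low[1]=1,low[2]=?,low[3]=?,low[4]=?,low[5]=?,low[6]=?,low[7]=?); scc=(scc[0]=?,scc[1]=0,scc[2]=?,scc[3]=?,scc[4]=?,scc[5]=?,scc[6]=?,scc[7]=?)
step 2: low=(low[0]=0,low[1]=1,low[2]=?,low[3]=2,low[4]=4,low[5]=?,low[6]=?,low[7]=3); scc=(scc[0]=?,scc[1]=0,scc[2]=?,scc[3]=?,scc[4]=1,scc[5]=?,scc[6]=?,scc[7]=?)
step 3: low=(low[0]=0,low[1]=1,low[2]=?,low[3]=2,low[4]=4,low[5]=0,low[6]=?,low[7]=3); scc=(scc[0]=?,scc[1]=0,scc[2]=?,scc[3]=?,scc[4]=1,scc[5]=?,scc[6]=?,scc[7]=?)
step 4: low=(low[0]=0,low[1]=1,low[2]=?,low[3]=2,low[4]=4,low[5]=0,low[6]=?,low[7]=0); scc=(scc[0]=?,scc[1]=0,scc[2]=?,scc[3]=?,scc[4]=1,scc[5]=?,scc[6]=?,scc[7]=?)
step 5: low=(low[0]=0,low[1]=1,low[2]=?,low[3]=0,low[4]=4,low[5]=0,low[6]=?,low[7]=0); scc=(scc[0]=?,scc[1]=0,scc[2]=?,scc[3]=?,scc[4]=1,scc[5]=?,scc[6]=?,scc[7]=?)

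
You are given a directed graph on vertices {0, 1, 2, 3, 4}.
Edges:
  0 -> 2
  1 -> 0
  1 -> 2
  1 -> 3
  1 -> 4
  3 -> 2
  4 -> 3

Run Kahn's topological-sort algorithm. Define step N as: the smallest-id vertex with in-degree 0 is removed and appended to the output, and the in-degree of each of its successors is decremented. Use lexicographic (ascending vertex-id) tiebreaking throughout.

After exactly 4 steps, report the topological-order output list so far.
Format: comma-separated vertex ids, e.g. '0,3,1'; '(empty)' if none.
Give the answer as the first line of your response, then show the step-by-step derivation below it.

1,0,4,3

step 1: output 1; order=[1]; indeg=(0,0,2,1,0)
step 2: output 0; order=[1,0]; indeg=(0,0,1,1,0)
step 3: output 4; order=[1,0,4]; indeg=(0,0,1,0,0)
step 4: output 3; order=[1,0,4,3]; indeg=(0,0,0,0,0)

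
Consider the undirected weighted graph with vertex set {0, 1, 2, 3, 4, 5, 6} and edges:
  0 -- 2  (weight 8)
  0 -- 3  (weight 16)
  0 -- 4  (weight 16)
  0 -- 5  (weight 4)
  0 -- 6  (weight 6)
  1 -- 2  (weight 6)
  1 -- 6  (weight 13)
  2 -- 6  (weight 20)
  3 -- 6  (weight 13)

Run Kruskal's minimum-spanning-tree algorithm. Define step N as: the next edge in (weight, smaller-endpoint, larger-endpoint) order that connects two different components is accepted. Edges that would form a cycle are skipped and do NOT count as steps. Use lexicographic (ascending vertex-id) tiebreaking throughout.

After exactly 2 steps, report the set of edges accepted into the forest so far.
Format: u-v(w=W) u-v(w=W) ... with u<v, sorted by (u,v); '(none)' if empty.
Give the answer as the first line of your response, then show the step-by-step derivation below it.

0-5(w=4) 0-6(w=6)

step 1: add edge 0-5 (w=4); MST = {0-5(w=4)}
step 2: add edge 0-6 (w=6); MST = {0-5(w=4) 0-6(w=6)}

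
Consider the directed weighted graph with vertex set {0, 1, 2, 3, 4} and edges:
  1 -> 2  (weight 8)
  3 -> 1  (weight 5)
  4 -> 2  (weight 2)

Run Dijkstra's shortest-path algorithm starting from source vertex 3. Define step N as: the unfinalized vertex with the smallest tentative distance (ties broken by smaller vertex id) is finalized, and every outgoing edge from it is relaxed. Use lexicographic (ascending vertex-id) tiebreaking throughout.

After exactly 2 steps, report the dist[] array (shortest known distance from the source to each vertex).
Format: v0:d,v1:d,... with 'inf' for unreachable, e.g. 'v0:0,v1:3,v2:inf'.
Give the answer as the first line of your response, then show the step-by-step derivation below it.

v0:inf,v1:5,v2:13,v3:0,v4:inf

step 1: dist = v0:inf,v1:5,v2:inf,v3:0,v4:inf
step 2: dist = v0:inf,v1:5,v2:13,v3:0,v4:inf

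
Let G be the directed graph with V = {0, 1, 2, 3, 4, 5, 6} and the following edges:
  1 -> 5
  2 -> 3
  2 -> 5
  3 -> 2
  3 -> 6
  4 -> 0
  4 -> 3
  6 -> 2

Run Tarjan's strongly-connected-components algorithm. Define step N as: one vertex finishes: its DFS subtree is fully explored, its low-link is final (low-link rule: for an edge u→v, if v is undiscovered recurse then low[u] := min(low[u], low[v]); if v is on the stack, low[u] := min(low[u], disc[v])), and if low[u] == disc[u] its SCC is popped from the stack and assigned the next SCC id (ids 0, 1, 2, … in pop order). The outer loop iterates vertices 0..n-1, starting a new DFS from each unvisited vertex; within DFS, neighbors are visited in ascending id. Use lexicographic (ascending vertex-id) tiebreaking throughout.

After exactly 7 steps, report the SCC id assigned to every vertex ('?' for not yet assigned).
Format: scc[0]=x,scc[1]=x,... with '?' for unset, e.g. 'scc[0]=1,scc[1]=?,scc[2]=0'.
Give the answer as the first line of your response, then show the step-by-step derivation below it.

scc[0]=0,scc[1]=2,scc[2]=3,scc[3]=3,scc[4]=4,scc[5]=1,scc[6]=3

step 1: low=(low[0]=0,low[1]=?,low[2]=?,low[3]=?,low[4]=?,low[5]=?,low[6]=?); scc=(scc[0]=0,scc[1]=?,scc[2]=?,scc[3]=?,scc[4]=?,scc[5]=?,scc[6]=?)
step 2: low=(low[0]=0,low[1]=1,low[2]=?,low[3]=?,low[4]=?,low[5]=2,low[6]=?); scc=(scc[0]=0,scc[1]=?,scc[2]=?,scc[3]=?,scc[4]=?,scc[5]=1,scc[6]=?)
step 3: low=(low[0]=0,low[1]=1,low[2]=?,low[3]=?,low[4]=?,low[5]=2,low[6]=?); scc=(scc[0]=0,scc[1]=2,scc[2]=?,scc[3]=?,scc[4]=?,scc[5]=1,scc[6]=?)
step 4: low=(low[0]=0,low[1]=1,low[2]=3,low[3]=3,low[4]=?,low[5]=2,low[6]=3); scc=(scc[0]=0,scc[1]=2,scc[2]=?,scc[3]=?,scc[4]=?,scc[5]=1,scc[6]=?)
step 5: low=(low[0]=0,low[1]=1,low[2]=3,low[3]=3,low[4]=?,low[5]=2,low[6]=3); scc=(scc[0]=0,scc[1]=2,scc[2]=?,scc[3]=?,scc[4]=?,scc[5]=1,scc[6]=?)
step 6: low=(low[0]=0,low[1]=1,low[2]=3,low[3]=3,low[4]=?,low[5]=2,low[6]=3); scc=(scc[0]=0,scc[1]=2,scc[2]=3,scc[3]=3,scc[4]=?,scc[5]=1,scc[6]=3)
step 7: low=(low[0]=0,low[1]=1,low[2]=3,low[3]=3,low[4]=6,low[5]=2,low[6]=3); scc=(scc[0]=0,scc[1]=2,scc[2]=3,scc[3]=3,scc[4]=4,scc[5]=1,scc[6]=3)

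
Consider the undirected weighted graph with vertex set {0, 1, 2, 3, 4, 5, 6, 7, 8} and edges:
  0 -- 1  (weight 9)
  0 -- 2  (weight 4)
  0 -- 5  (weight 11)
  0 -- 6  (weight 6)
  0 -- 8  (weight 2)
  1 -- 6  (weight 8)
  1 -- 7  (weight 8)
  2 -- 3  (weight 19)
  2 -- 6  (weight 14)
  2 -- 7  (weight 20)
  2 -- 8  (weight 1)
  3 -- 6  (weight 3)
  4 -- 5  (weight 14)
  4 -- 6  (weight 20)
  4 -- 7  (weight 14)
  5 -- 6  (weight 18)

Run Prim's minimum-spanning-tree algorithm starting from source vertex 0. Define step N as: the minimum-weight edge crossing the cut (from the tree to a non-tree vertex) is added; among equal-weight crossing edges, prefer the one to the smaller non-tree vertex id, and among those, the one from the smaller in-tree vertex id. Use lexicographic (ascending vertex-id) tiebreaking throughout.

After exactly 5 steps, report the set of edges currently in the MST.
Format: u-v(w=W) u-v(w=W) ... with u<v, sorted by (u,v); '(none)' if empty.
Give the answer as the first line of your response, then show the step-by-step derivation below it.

0-6(w=6) 0-8(w=2) 1-6(w=8) 2-8(w=1) 3-6(w=3)

step 1: add edge 0-8 (w=2); MST = {0-8(w=2)}
step 2: add edge 2-8 (w=1); MST = {0-8(w=2) 2-8(w=1)}
step 3: add edge 0-6 (w=6); MST = {0-6(w=6) 0-8(w=2) 2-8(w=1)}
step 4: add edge 3-6 (w=3); MST = {0-6(w=6) 0-8(w=2) 2-8(w=1) 3-6(w=3)}
step 5: add edge 1-6 (w=8); MST = {0-6(w=6) 0-8(w=2) 1-6(w=8) 2-8(w=1) 3-6(w=3)}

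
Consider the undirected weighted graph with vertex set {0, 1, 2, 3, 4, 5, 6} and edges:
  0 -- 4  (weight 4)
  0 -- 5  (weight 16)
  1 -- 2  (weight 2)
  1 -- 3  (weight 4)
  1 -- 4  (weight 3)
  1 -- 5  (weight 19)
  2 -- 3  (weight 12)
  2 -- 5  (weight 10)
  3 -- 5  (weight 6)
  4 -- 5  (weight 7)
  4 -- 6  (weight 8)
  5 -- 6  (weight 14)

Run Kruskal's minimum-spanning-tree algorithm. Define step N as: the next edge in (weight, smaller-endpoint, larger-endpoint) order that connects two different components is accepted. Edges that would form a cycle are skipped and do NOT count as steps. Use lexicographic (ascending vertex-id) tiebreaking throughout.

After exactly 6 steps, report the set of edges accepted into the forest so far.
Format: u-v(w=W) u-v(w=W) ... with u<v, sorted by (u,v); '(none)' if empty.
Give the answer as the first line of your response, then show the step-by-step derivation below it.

0-4(w=4) 1-2(w=2) 1-3(w=4) 1-4(w=3) 3-5(w=6) 4-6(w=8)

step 1: add edge 1-2 (w=2); MST = {1-2(w=2)}
step 2: add edge 1-4 (w=3); MST = {1-2(w=2) 1-4(w=3)}
step 3: add edge 0-4 (w=4); MST = {0-4(w=4) 1-2(w=2) 1-4(w=3)}
step 4: add edge 1-3 (w=4); MST = {0-4(w=4) 1-2(w=2) 1-3(w=4) 1-4(w=3)}
step 5: add edge 3-5 (w=6); MST = {0-4(w=4) 1-2(w=2) 1-3(w=4) 1-4(w=3) 3-5(w=6)}
step 6: add edge 4-6 (w=8); MST = {0-4(w=4) 1-2(w=2) 1-3(w=4) 1-4(w=3) 3-5(w=6) 4-6(w=8)}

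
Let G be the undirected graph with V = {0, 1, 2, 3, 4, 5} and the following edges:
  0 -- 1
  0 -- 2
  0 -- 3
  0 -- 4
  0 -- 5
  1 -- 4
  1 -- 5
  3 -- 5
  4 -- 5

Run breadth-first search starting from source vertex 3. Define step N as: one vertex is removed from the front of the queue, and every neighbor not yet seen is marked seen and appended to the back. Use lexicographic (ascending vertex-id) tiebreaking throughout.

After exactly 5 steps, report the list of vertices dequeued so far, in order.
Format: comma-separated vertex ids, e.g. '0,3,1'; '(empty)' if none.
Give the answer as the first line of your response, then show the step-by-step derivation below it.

3,0,5,1,2

step 1: dequeue 3; queue=[0,5]; order=3
step 2: dequeue 0; queue=[5,1,2,4]; order=3,0
step 3: dequeue 5; queue=[1,2,4]; order=3,0,5
step 4: dequeue 1; queue=[2,4]; order=3,0,5,1
step 5: dequeue 2; queue=[4]; order=3,0,5,1,2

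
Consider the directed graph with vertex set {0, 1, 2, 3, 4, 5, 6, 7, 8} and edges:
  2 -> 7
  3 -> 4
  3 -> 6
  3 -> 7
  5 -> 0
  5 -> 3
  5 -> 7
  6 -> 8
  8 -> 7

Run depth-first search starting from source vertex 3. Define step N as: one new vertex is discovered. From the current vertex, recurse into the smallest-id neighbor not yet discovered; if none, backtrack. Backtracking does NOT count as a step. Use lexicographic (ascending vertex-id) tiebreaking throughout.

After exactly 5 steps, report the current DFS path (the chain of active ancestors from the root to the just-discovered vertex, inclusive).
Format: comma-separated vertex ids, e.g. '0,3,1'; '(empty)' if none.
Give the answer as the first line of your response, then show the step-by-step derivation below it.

3,6,8,7

step 1: discover 3; path=3; order=3
step 2: discover 4; path=3>4; order=3,4
step 3: discover 6; path=3>6; order=3,4,6
step 4: discover 8; path=3>6>8; order=3,4,6,8
step 5: discover 7; path=3>6>8>7; order=3,4,6,8,7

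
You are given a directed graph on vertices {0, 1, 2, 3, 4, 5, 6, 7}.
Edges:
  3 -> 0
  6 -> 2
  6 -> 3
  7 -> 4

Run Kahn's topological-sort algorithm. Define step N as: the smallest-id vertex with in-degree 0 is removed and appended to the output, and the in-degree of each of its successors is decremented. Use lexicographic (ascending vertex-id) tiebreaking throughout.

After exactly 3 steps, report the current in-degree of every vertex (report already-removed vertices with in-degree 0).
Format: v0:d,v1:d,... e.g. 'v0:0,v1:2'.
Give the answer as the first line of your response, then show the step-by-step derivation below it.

v0:1,v1:0,v2:0,v3:0,v4:1,v5:0,v6:0,v7:0

step 1: output 1; order=[1]; indeg=(1,0,1,1,1,0,0,0)
step 2: output 5; order=[1,5]; indeg=(1,0,1,1,1,0,0,0)
step 3: output 6; order=[1,5,6]; indeg=(1,0,0,0,1,0,0,0)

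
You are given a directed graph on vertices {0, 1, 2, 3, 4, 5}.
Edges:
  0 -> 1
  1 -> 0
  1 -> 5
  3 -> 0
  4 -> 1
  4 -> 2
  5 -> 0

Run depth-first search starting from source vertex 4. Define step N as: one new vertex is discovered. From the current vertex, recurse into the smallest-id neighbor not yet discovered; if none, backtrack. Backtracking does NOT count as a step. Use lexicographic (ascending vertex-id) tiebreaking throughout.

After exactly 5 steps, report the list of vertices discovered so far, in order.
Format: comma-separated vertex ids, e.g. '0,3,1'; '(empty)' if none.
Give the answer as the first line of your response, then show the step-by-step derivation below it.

4,1,0,5,2

step 1: discover 4; path=4; order=4
step 2: discover 1; path=4>1; order=4,1
step 3: discover 0; path=4>1>0; order=4,1,0
step 4: discover 5; path=4>1>5; order=4,1,0,5
step 5: discover 2; path=4>2; order=4,1,0,5,2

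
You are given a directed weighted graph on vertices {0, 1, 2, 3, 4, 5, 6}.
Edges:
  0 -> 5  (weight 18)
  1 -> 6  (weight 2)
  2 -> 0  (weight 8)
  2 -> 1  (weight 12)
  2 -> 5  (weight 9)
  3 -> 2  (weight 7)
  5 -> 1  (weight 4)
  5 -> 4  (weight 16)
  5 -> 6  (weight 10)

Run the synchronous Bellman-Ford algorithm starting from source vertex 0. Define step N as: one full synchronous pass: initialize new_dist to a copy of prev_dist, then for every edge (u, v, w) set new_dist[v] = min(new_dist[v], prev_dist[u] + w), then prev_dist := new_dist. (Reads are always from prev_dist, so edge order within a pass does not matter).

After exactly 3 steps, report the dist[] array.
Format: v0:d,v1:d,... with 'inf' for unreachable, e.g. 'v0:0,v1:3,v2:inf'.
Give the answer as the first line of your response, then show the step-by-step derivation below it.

v0:0,v1:22,v2:inf,v3:inf,v4:34,v5:18,v6:24

step 1: dist = v0:0,v1:inf,v2:inf,v3:inf,v4:inf,v5:18,v6:inf
step 2: dist = v0:0,v1:22,v2:inf,v3:inf,v4:34,v5:18,v6:28
step 3: dist = v0:0,v1:22,v2:inf,v3:inf,v4:34,v5:18,v6:24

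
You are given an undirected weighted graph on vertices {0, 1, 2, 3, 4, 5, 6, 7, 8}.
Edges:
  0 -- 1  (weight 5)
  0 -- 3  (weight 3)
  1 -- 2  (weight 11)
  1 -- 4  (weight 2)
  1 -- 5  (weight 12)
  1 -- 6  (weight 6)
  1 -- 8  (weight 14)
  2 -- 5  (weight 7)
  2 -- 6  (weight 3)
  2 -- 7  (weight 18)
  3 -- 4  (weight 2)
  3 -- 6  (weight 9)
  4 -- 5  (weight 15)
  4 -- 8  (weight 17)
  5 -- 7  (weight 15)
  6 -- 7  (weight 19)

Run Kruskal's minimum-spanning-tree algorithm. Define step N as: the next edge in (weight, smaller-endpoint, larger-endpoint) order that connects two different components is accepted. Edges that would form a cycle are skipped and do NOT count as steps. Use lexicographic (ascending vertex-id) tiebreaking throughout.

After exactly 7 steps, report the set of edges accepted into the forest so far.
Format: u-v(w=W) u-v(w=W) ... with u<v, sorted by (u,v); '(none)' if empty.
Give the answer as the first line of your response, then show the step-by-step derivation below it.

0-3(w=3) 1-4(w=2) 1-6(w=6) 1-8(w=14) 2-5(w=7) 2-6(w=3) 3-4(w=2)

step 1: add edge 1-4 (w=2); MST = {1-4(w=2)}
step 2: add edge 3-4 (w=2); MST = {1-4(w=2) 3-4(w=2)}
step 3: add edge 0-3 (w=3); MST = {0-3(w=3) 1-4(w=2) 3-4(w=2)}
step 4: add edge 2-6 (w=3); MST = {0-3(w=3) 1-4(w=2) 2-6(w=3) 3-4(w=2)}
step 5: add edge 1-6 (w=6); MST = {0-3(w=3) 1-4(w=2) 1-6(w=6) 2-6(w=3) 3-4(w=2)}
step 6: add edge 2-5 (w=7); MST = {0-3(w=3) 1-4(w=2) 1-6(w=6) 2-5(w=7) 2-6(w=3) 3-4(w=2)}
step 7: add edge 1-8 (w=14); MST = {0-3(w=3) 1-4(w=2) 1-6(w=6) 1-8(w=14) 2-5(w=7) 2-6(w=3) 3-4(w=2)}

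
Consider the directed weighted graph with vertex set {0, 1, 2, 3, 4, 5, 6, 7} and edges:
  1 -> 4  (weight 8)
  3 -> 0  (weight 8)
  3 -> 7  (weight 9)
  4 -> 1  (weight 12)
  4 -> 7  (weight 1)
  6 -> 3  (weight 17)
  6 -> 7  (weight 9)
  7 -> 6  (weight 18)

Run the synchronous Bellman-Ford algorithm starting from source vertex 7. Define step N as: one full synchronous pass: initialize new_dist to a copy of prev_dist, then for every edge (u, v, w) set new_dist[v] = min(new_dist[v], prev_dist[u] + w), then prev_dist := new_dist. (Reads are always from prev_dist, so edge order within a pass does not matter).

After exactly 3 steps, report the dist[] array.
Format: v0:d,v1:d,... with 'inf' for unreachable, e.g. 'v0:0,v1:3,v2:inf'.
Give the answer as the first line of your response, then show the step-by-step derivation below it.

v0:43,v1:inf,v2:inf,v3:35,v4:inf,v5:inf,v6:18,v7:0

step 1: dist = v0:inf,v1:inf,v2:inf,v3:inf,v4:inf,v5:inf,v6:18,v7:0
step 2: dist = v0:inf,v1:inf,v2:inf,v3:35,v4:inf,v5:inf,v6:18,v7:0
step 3: dist = v0:43,v1:inf,v2:inf,v3:35,v4:inf,v5:inf,v6:18,v7:0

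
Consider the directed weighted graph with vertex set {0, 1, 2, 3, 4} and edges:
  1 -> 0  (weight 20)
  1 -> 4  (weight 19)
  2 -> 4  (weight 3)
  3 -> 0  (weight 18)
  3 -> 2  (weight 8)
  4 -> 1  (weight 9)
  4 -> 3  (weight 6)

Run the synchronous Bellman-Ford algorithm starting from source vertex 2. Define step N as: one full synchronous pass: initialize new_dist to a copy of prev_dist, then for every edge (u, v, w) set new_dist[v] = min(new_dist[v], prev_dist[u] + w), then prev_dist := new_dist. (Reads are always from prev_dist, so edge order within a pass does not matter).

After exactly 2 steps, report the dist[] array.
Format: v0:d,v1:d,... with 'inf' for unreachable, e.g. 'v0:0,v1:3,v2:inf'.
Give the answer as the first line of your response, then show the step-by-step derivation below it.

v0:inf,v1:12,v2:0,v3:9,v4:3

step 1: dist = v0:inf,v1:inf,v2:0,v3:inf,v4:3
step 2: dist = v0:inf,v1:12,v2:0,v3:9,v4:3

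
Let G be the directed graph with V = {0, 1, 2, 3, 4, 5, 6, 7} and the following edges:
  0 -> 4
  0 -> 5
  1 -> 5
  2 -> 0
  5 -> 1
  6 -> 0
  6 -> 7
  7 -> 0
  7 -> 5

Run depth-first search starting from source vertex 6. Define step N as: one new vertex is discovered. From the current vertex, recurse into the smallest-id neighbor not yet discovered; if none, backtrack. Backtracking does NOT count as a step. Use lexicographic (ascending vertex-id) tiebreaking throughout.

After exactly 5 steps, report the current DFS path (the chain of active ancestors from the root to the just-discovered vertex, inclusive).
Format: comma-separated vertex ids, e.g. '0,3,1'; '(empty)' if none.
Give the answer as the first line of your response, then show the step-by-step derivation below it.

6,0,5,1

step 1: discover 6; path=6; order=6
step 2: discover 0; path=6>0; order=6,0
step 3: discover 4; path=6>0>4; order=6,0,4
step 4: discover 5; path=6>0>5; order=6,0,4,5
step 5: discover 1; path=6>0>5>1; order=6,0,4,5,1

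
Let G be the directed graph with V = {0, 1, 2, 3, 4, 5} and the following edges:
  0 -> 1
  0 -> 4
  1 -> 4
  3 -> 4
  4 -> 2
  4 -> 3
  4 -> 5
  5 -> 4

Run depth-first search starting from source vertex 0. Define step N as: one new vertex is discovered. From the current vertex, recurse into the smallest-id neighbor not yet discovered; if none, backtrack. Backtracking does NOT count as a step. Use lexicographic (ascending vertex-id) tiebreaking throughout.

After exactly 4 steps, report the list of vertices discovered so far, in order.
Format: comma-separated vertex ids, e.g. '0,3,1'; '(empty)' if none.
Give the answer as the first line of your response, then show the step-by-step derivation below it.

0,1,4,2

step 1: discover 0; path=0; order=0
step 2: discover 1; path=0>1; order=0,1
step 3: discover 4; path=0>1>4; order=0,1,4
step 4: discover 2; path=0>1>4>2; order=0,1,4,2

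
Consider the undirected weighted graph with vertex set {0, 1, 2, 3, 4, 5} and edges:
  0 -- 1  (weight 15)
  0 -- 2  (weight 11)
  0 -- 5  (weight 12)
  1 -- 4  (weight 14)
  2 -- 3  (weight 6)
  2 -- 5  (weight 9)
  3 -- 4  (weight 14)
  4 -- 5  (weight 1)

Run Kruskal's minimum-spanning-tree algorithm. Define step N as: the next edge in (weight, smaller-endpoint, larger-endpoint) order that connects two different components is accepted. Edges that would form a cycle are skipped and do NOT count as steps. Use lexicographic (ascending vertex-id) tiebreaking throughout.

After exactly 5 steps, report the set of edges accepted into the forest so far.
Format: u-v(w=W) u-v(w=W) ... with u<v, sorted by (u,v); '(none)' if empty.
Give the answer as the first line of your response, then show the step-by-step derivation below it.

0-2(w=11) 1-4(w=14) 2-3(w=6) 2-5(w=9) 4-5(w=1)

step 1: add edge 4-5 (w=1); MST = {4-5(w=1)}
step 2: add edge 2-3 (w=6); MST = {2-3(w=6) 4-5(w=1)}
step 3: add edge 2-5 (w=9); MST = {2-3(w=6) 2-5(w=9) 4-5(w=1)}
step 4: add edge 0-2 (w=11); MST = {0-2(w=11) 2-3(w=6) 2-5(w=9) 4-5(w=1)}
step 5: add edge 1-4 (w=14); MST = {0-2(w=11) 1-4(w=14) 2-3(w=6) 2-5(w=9) 4-5(w=1)}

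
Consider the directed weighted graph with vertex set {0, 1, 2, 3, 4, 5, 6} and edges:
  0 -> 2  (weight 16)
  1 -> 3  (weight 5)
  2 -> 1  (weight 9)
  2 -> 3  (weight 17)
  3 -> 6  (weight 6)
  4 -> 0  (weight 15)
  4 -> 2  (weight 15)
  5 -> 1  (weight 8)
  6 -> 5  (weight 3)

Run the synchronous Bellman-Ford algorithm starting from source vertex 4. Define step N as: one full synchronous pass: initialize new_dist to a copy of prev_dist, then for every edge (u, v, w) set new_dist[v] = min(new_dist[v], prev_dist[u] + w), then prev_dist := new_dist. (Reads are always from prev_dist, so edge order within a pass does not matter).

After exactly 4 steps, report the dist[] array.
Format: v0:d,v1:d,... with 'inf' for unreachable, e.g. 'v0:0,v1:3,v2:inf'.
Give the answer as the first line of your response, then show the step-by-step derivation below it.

v0:15,v1:24,v2:15,v3:29,v4:0,v5:41,v6:35

step 1: dist = v0:15,v1:inf,v2:15,v3:inf,v4:0,v5:inf,v6:inf
step 2: dist = v0:15,v1:24,v2:15,v3:32,v4:0,v5:inf,v6:inf
step 3: dist = v0:15,v1:24,v2:15,v3:29,v4:0,v5:inf,v6:38
step 4: dist = v0:15,v1:24,v2:15,v3:29,v4:0,v5:41,v6:35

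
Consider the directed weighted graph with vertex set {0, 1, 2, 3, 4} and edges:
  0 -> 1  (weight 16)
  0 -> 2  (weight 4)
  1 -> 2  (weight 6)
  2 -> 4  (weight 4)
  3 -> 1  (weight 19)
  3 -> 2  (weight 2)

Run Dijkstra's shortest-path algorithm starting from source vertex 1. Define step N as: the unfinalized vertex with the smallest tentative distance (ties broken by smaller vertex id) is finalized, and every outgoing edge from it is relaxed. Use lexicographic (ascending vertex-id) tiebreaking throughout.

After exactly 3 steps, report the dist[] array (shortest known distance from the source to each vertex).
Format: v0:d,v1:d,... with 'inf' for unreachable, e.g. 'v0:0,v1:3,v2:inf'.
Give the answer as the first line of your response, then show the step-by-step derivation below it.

v0:inf,v1:0,v2:6,v3:inf,v4:10

step 1: dist = v0:inf,v1:0,v2:6,v3:inf,v4:inf
step 2: dist = v0:inf,v1:0,v2:6,v3:inf,v4:10
step 3: dist = v0:inf,v1:0,v2:6,v3:inf,v4:10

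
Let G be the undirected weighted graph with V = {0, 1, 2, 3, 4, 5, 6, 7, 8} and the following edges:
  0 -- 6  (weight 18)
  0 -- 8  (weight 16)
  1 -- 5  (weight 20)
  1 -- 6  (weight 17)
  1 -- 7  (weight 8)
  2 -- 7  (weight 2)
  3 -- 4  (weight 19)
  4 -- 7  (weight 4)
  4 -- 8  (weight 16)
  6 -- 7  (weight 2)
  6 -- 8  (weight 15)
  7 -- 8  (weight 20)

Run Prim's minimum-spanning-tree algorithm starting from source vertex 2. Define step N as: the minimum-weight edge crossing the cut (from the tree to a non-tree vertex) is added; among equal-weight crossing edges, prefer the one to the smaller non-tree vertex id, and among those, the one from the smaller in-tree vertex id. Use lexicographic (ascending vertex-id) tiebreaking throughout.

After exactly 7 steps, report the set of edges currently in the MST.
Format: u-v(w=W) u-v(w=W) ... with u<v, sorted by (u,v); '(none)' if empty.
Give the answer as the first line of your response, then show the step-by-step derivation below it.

0-8(w=16) 1-7(w=8) 2-7(w=2) 3-4(w=19) 4-7(w=4) 6-7(w=2) 6-8(w=15)

step 1: add edge 2-7 (w=2); MST = {2-7(w=2)}
step 2: add edge 6-7 (w=2); MST = {2-7(w=2) 6-7(w=2)}
step 3: add edge 4-7 (w=4); MST = {2-7(w=2) 4-7(w=4) 6-7(w=2)}
step 4: add edge 1-7 (w=8); MST = {1-7(w=8) 2-7(w=2) 4-7(w=4) 6-7(w=2)}
step 5: add edge 6-8 (w=15); MST = {1-7(w=8) 2-7(w=2) 4-7(w=4) 6-7(w=2) 6-8(w=15)}
step 6: add edge 0-8 (w=16); MST = {0-8(w=16) 1-7(w=8) 2-7(w=2) 4-7(w=4) 6-7(w=2) 6-8(w=15)}
step 7: add edge 3-4 (w=19); MST = {0-8(w=16) 1-7(w=8) 2-7(w=2) 3-4(w=19) 4-7(w=4) 6-7(w=2) 6-8(w=15)}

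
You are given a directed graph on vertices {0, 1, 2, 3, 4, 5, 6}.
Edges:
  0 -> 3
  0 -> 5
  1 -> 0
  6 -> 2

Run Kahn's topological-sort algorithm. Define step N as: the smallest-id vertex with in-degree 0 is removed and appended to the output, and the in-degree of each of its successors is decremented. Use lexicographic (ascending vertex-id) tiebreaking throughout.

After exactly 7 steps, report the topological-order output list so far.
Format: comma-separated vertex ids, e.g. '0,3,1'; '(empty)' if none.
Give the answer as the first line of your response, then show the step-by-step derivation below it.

1,0,3,4,5,6,2

step 1: output 1; order=[1]; indeg=(0,0,1,1,0,1,0)
step 2: output 0; order=[1,0]; indeg=(0,0,1,0,0,0,0)
step 3: output 3; order=[1,0,3]; indeg=(0,0,1,0,0,0,0)
step 4: output 4; order=[1,0,3,4]; indeg=(0,0,1,0,0,0,0)
step 5: output 5; order=[1,0,3,4,5]; indeg=(0,0,1,0,0,0,0)
step 6: output 6; order=[1,0,3,4,5,6]; indeg=(0,0,0,0,0,0,0)
step 7: output 2; order=[1,0,3,4,5,6,2]; indeg=(0,0,0,0,0,0,0)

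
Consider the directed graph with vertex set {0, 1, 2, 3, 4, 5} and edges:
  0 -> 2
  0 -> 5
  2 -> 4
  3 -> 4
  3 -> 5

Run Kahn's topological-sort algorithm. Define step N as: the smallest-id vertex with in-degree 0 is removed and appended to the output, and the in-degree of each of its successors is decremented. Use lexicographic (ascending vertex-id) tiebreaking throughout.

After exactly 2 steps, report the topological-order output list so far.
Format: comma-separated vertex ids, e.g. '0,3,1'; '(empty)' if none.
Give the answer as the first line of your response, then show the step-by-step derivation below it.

0,1

step 1: output 0; order=[0]; indeg=(0,0,0,0,2,1)
step 2: output 1; order=[0,1]; indeg=(0,0,0,0,2,1)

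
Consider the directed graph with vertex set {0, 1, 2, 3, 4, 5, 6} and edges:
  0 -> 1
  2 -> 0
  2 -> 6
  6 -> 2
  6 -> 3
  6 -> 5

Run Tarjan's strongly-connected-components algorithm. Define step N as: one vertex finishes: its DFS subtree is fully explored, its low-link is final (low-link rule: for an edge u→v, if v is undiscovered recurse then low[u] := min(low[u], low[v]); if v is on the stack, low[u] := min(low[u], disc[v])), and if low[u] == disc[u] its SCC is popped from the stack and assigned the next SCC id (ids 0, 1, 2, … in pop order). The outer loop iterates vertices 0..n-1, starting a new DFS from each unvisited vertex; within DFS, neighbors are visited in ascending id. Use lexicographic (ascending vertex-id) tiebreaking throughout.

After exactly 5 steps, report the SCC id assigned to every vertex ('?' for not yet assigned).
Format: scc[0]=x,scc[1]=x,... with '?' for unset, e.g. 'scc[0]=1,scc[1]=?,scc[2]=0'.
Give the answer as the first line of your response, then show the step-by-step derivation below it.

scc[0]=1,scc[1]=0,scc[2]=?,scc[3]=2,scc[4]=?,scc[5]=3,scc[6]=?

step 1: low=(low[0]=0,low[1]=1,low[2]=?,low[3]=?,low[4]=?,low[5]=?,low[6]=?); scc=(scc[0]=?,scc[1]=0,scc[2]=?,scc[3]=?,scc[4]=?,scc[5]=?,scc[6]=?)
step 2: low=(low[0]=0,low[1]=1,low[2]=?,low[3]=?,low[4]=?,low[5]=?,low[6]=?); scc=(scc[0]=1,scc[1]=0,scc[2]=?,scc[3]=?,scc[4]=?,scc[5]=?,scc[6]=?)
step 3: low=(low[0]=0,low[1]=1,low[2]=2,low[3]=4,low[4]=?,low[5]=?,low[6]=2); scc=(scc[0]=1,scc[1]=0,scc[2]=?,scc[3]=2,scc[4]=?,scc[5]=?,scc[6]=?)
step 4: low=(low[0]=0,low[1]=1,low[2]=2,low[3]=4,low[4]=?,low[5]=5,low[6]=2); scc=(scc[0]=1,scc[1]=0,scc[2]=?,scc[3]=2,scc[4]=?,scc[5]=3,scc[6]=?)
step 5: low=(low[0]=0,low[1]=1,low[2]=2,low[3]=4,low[4]=?,low[5]=5,low[6]=2); scc=(scc[0]=1,scc[1]=0,scc[2]=?,scc[3]=2,scc[4]=?,scc[5]=3,scc[6]=?)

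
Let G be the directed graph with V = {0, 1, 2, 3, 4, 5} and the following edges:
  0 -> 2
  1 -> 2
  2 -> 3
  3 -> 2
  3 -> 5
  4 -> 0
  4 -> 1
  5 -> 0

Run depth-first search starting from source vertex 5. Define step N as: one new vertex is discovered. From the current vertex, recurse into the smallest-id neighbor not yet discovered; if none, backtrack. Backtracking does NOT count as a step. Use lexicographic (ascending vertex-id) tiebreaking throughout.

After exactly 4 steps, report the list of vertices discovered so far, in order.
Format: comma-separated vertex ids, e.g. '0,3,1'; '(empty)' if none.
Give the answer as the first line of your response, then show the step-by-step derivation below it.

5,0,2,3

step 1: discover 5; path=5; order=5
step 2: discover 0; path=5>0; order=5,0
step 3: discover 2; path=5>0>2; order=5,0,2
step 4: discover 3; path=5>0>2>3; order=5,0,2,3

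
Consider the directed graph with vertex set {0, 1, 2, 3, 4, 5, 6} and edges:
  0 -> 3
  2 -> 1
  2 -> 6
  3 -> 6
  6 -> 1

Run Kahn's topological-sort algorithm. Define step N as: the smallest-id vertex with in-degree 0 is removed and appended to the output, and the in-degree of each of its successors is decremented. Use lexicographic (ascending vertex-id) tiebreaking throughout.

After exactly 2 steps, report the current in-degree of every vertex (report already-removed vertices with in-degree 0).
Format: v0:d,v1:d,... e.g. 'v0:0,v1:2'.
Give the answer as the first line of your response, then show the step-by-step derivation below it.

v0:0,v1:1,v2:0,v3:0,v4:0,v5:0,v6:1

step 1: output 0; order=[0]; indeg=(0,2,0,0,0,0,2)
step 2: output 2; order=[0,2]; indeg=(0,1,0,0,0,0,1)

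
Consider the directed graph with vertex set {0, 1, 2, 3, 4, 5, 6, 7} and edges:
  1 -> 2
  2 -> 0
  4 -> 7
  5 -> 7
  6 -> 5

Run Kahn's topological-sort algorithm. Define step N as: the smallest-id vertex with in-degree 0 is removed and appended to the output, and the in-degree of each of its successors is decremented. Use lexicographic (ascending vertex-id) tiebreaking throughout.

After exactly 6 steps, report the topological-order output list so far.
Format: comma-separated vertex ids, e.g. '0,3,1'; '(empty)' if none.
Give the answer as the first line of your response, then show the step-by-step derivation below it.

1,2,0,3,4,6

step 1: output 1; order=[1]; indeg=(1,0,0,0,0,1,0,2)
step 2: output 2; order=[1,2]; indeg=(0,0,0,0,0,1,0,2)
step 3: output 0; order=[1,2,0]; indeg=(0,0,0,0,0,1,0,2)
step 4: output 3; order=[1,2,0,3]; indeg=(0,0,0,0,0,1,0,2)
step 5: output 4; order=[1,2,0,3,4]; indeg=(0,0,0,0,0,1,0,1)
step 6: output 6; order=[1,2,0,3,4,6]; indeg=(0,0,0,0,0,0,0,1)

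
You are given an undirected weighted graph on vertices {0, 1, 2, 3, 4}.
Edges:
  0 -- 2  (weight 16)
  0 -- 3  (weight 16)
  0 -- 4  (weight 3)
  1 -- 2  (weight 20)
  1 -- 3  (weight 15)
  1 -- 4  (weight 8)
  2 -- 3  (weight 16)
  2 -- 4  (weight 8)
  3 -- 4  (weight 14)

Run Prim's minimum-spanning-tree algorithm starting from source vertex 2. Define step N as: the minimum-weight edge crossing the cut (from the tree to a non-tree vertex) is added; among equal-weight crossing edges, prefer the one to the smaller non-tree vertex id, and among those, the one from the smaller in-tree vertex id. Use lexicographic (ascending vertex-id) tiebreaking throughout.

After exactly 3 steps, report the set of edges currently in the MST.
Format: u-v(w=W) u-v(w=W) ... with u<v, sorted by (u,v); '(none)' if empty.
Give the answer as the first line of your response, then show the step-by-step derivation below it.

0-4(w=3) 1-4(w=8) 2-4(w=8)

step 1: add edge 2-4 (w=8); MST = {2-4(w=8)}
step 2: add edge 0-4 (w=3); MST = {0-4(w=3) 2-4(w=8)}
step 3: add edge 1-4 (w=8); MST = {0-4(w=3) 1-4(w=8) 2-4(w=8)}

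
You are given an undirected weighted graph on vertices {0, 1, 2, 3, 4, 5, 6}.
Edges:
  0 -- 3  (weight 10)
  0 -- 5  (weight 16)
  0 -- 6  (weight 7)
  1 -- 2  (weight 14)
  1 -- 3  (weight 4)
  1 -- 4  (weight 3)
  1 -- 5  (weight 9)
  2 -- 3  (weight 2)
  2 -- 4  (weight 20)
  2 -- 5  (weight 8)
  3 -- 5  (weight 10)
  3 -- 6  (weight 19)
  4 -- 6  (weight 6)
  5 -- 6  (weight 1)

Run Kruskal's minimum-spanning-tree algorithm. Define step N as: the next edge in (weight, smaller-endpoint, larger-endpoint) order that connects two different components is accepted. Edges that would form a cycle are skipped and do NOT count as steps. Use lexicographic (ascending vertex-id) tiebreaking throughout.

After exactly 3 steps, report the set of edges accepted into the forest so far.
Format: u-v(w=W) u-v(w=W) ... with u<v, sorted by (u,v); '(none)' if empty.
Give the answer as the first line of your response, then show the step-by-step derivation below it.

1-4(w=3) 2-3(w=2) 5-6(w=1)

step 1: add edge 5-6 (w=1); MST = {5-6(w=1)}
step 2: add edge 2-3 (w=2); MST = {2-3(w=2) 5-6(w=1)}
step 3: add edge 1-4 (w=3); MST = {1-4(w=3) 2-3(w=2) 5-6(w=1)}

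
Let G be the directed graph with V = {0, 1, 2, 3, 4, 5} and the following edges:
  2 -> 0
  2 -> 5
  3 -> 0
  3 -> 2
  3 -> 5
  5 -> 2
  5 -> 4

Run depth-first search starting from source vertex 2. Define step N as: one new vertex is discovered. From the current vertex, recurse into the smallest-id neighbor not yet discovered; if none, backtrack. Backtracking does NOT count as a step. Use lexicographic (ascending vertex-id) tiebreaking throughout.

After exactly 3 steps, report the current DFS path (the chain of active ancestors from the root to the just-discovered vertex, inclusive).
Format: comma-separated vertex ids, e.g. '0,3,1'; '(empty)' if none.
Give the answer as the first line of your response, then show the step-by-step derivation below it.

2,5

step 1: discover 2; path=2; order=2
step 2: discover 0; path=2>0; order=2,0
step 3: discover 5; path=2>5; order=2,0,5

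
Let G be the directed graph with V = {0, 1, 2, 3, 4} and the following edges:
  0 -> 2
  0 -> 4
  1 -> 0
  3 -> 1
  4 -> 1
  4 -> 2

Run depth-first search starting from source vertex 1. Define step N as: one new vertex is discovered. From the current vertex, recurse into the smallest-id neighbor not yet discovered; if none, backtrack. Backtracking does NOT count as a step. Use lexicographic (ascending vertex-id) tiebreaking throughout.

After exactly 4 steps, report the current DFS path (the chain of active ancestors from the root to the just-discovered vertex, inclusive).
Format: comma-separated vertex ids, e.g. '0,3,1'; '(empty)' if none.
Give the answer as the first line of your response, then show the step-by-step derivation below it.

1,0,4

step 1: discover 1; path=1; order=1
step 2: discover 0; path=1>0; order=1,0
step 3: discover 2; path=1>0>2; order=1,0,2
step 4: discover 4; path=1>0>4; order=1,0,2,4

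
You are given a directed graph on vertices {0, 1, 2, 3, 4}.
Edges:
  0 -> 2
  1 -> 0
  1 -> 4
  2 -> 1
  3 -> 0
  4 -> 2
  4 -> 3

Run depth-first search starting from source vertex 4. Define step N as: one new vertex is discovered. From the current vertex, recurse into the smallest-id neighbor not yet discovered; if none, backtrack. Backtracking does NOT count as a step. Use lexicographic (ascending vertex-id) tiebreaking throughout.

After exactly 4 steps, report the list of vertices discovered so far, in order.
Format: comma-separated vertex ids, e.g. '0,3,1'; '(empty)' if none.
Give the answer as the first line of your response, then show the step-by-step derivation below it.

4,2,1,0

step 1: discover 4; path=4; order=4
step 2: discover 2; path=4>2; order=4,2
step 3: discover 1; path=4>2>1; order=4,2,1
step 4: discover 0; path=4>2>1>0; order=4,2,1,0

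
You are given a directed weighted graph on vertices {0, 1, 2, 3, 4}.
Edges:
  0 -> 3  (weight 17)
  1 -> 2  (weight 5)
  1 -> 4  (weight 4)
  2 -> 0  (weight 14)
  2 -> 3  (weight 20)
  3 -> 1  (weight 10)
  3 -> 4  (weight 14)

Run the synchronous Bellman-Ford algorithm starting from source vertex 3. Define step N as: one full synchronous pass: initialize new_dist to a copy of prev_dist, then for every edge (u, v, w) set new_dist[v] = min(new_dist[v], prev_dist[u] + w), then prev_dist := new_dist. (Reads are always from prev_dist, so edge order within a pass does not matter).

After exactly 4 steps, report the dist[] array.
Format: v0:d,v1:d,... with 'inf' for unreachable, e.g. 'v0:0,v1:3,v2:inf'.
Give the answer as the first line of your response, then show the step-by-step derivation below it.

v0:29,v1:10,v2:15,v3:0,v4:14

step 1: dist = v0:inf,v1:10,v2:inf,v3:0,v4:14
step 2: dist = v0:inf,v1:10,v2:15,v3:0,v4:14
step 3: dist = v0:29,v1:10,v2:15,v3:0,v4:14
step 4: dist = v0:29,v1:10,v2:15,v3:0,v4:14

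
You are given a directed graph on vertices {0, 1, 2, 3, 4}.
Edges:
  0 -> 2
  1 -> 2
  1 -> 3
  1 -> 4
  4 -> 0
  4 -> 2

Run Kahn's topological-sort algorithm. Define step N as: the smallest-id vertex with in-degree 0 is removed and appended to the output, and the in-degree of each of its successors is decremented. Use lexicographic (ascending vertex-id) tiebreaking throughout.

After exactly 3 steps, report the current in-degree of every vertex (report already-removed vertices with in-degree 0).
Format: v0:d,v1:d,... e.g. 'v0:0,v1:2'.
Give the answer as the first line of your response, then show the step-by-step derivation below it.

v0:0,v1:0,v2:1,v3:0,v4:0

step 1: output 1; order=[1]; indeg=(1,0,2,0,0)
step 2: output 3; order=[1,3]; indeg=(1,0,2,0,0)
step 3: output 4; order=[1,3,4]; indeg=(0,0,1,0,0)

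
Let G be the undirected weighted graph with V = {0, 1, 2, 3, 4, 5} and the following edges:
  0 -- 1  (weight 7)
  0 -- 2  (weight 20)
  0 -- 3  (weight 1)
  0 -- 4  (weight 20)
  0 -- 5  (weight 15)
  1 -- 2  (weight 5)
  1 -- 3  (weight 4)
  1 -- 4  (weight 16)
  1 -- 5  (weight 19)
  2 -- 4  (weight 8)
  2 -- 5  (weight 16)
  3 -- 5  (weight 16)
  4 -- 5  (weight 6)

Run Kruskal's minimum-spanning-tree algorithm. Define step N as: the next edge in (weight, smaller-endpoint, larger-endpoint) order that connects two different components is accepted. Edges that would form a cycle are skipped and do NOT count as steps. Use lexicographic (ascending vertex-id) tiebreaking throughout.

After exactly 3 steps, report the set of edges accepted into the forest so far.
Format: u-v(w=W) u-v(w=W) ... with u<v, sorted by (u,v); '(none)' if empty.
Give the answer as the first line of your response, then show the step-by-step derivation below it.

0-3(w=1) 1-2(w=5) 1-3(w=4)

step 1: add edge 0-3 (w=1); MST = {0-3(w=1)}
step 2: add edge 1-3 (w=4); MST = {0-3(w=1) 1-3(w=4)}
step 3: add edge 1-2 (w=5); MST = {0-3(w=1) 1-2(w=5) 1-3(w=4)}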